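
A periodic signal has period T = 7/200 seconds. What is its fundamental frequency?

The fundamental frequency is the reciprocal of the period.
f = 1/T = 1/(7/200) = 200/7 Hz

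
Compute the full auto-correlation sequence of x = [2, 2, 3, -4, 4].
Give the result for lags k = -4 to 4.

r_xx[k] = sum_m x[m]*x[m+k], indexed from 0, for k = -4 to 4:
  r_xx[-4] = x[4]*x[0] = 8
  r_xx[-3] = x[3]*x[0] + x[4]*x[1] = 0
  r_xx[-2] = x[2]*x[0] + x[3]*x[1] + x[4]*x[2] = 10
  r_xx[-1] = x[1]*x[0] + x[2]*x[1] + x[3]*x[2] + x[4]*x[3] = -18
  r_xx[0] = x[0]*x[0] + x[1]*x[1] + x[2]*x[2] + x[3]*x[3] + x[4]*x[4] = 49
  r_xx[1] = x[0]*x[1] + x[1]*x[2] + x[2]*x[3] + x[3]*x[4] = -18
  r_xx[2] = x[0]*x[2] + x[1]*x[3] + x[2]*x[4] = 10
  r_xx[3] = x[0]*x[3] + x[1]*x[4] = 0
  r_xx[4] = x[0]*x[4] = 8
r_xx = [8, 0, 10, -18, 49, -18, 10, 0, 8]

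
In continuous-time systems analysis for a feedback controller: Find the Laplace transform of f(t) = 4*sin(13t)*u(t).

Standard pair: sin(wt)*u(t) <-> w/(s^2+w^2)
With w = 13: L{4*sin(13t)*u(t)} = 52/(s^2+169)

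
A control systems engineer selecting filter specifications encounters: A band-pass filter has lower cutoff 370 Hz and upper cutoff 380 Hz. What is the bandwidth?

Bandwidth = f_high - f_low
= 380 Hz - 370 Hz = 10 Hz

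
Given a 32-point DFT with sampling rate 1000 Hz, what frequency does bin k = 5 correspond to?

The frequency of DFT bin k is: f_k = k * f_s / N
f_5 = 5 * 1000 / 32 = 625/4 Hz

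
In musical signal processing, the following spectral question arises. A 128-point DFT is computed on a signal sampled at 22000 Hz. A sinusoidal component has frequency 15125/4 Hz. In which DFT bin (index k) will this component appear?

DFT frequency resolution = f_s/N = 22000/128 = 1375/8 Hz
Bin index k = f_signal / resolution = 15125/4 / 1375/8 = 22
The signal frequency 15125/4 Hz falls in DFT bin k = 22.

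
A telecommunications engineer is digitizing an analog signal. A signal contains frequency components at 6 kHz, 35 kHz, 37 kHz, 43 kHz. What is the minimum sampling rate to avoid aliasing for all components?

The highest frequency component is f_max = 43 kHz.
Nyquist rate = 2 * f_max = 2 * 43 kHz = 86 kHz.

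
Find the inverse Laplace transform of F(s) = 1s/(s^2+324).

Standard pair: s/(s^2+w^2) <-> cos(wt)*u(t)
With k=1, w=18: f(t) = cos(18t)*u(t)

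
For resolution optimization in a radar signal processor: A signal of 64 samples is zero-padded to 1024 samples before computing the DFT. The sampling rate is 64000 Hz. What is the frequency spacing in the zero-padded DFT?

Original DFT: N = 64, resolution = f_s/N = 64000/64 = 1000 Hz
Zero-padded DFT: N = 1024, resolution = f_s/N = 64000/1024 = 125/2 Hz
Zero-padding interpolates the spectrum (finer frequency grid)
but does NOT improve the true spectral resolution (ability to resolve close frequencies).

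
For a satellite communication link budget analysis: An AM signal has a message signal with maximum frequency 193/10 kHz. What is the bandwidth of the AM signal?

In AM (double-sideband), the bandwidth is twice the message frequency.
BW = 2 * f_m = 2 * 193/10 kHz = 193/5 kHz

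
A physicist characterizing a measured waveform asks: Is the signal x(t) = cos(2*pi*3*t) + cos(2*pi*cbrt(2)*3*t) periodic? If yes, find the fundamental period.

f1 = 3 Hz, f2 = 3*cbrt(2) Hz
Ratio f2/f1 = cbrt(2), which is irrational.
Since the frequency ratio is irrational, no common period exists.
The signal is not periodic.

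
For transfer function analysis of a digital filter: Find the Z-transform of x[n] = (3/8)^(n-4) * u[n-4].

Time-shifting property: if X(z) = Z{x[n]}, then Z{x[n-d]} = z^(-d) * X(z)
X(z) = z/(z - 3/8) for x[n] = (3/8)^n * u[n]
Z{x[n-4]} = z^(-4) * z/(z - 3/8) = z^(-3)/(z - 3/8)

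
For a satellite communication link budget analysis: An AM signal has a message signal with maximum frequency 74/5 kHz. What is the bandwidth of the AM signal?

In AM (double-sideband), the bandwidth is twice the message frequency.
BW = 2 * f_m = 2 * 74/5 kHz = 148/5 kHz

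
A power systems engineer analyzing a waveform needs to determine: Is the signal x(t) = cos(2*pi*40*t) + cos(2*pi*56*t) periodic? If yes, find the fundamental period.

f1 = 40 Hz, f2 = 56 Hz
Period T1 = 1/40, T2 = 1/56
Ratio T1/T2 = 56/40, which is rational.
The signal is periodic with fundamental period T = 1/GCD(40,56) = 1/8 s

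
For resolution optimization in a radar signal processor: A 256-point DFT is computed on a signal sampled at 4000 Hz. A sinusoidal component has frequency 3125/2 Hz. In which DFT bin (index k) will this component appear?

DFT frequency resolution = f_s/N = 4000/256 = 125/8 Hz
Bin index k = f_signal / resolution = 3125/2 / 125/8 = 100
The signal frequency 3125/2 Hz falls in DFT bin k = 100.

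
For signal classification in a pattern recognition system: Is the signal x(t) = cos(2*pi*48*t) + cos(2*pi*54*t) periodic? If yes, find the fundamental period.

f1 = 48 Hz, f2 = 54 Hz
Period T1 = 1/48, T2 = 1/54
Ratio T1/T2 = 54/48, which is rational.
The signal is periodic with fundamental period T = 1/GCD(48,54) = 1/6 s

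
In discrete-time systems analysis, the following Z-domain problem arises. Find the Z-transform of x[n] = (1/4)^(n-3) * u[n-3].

Time-shifting property: if X(z) = Z{x[n]}, then Z{x[n-d]} = z^(-d) * X(z)
X(z) = z/(z - 1/4) for x[n] = (1/4)^n * u[n]
Z{x[n-3]} = z^(-3) * z/(z - 1/4) = z^(-2)/(z - 1/4)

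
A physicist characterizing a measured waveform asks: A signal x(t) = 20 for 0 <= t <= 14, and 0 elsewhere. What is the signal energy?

Energy = integral of |x(t)|^2 dt over the signal duration
= 20^2 * 14 = 400 * 14 = 5600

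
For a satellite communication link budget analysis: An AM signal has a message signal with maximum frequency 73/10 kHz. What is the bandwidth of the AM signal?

In AM (double-sideband), the bandwidth is twice the message frequency.
BW = 2 * f_m = 2 * 73/10 kHz = 73/5 kHz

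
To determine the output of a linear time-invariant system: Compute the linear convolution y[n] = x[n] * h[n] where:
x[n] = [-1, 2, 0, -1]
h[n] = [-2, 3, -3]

y[n] = sum_k x[k]*h[n-k]. Output length = len(x) + len(h) - 1 = 4 + 3 - 1 = 6.
y[0] = -1*-2 = 2
y[1] = 2*-2 + -1*3 = -7
y[2] = 0*-2 + 2*3 + -1*-3 = 9
y[3] = -1*-2 + 0*3 + 2*-3 = -4
y[4] = -1*3 + 0*-3 = -3
y[5] = -1*-3 = 3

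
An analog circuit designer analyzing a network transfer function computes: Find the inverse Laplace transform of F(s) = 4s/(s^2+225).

Standard pair: s/(s^2+w^2) <-> cos(wt)*u(t)
With k=4, w=15: f(t) = 4*cos(15t)*u(t)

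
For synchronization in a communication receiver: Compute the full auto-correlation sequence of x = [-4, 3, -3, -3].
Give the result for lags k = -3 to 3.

r_xx[k] = sum_m x[m]*x[m+k], indexed from 0, for k = -3 to 3:
  r_xx[-3] = x[3]*x[0] = 12
  r_xx[-2] = x[2]*x[0] + x[3]*x[1] = 3
  r_xx[-1] = x[1]*x[0] + x[2]*x[1] + x[3]*x[2] = -12
  r_xx[0] = x[0]*x[0] + x[1]*x[1] + x[2]*x[2] + x[3]*x[3] = 43
  r_xx[1] = x[0]*x[1] + x[1]*x[2] + x[2]*x[3] = -12
  r_xx[2] = x[0]*x[2] + x[1]*x[3] = 3
  r_xx[3] = x[0]*x[3] = 12
r_xx = [12, 3, -12, 43, -12, 3, 12]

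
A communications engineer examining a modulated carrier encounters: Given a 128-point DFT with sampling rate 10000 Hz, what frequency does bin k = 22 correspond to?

The frequency of DFT bin k is: f_k = k * f_s / N
f_22 = 22 * 10000 / 128 = 6875/4 Hz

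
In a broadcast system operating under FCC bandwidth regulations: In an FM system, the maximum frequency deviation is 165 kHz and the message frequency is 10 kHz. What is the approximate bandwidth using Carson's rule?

Carson's rule: BW = 2*(delta_f + f_m)
= 2*(165 + 10) kHz = 350 kHz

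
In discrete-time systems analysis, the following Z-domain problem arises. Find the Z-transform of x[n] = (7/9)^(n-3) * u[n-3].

Time-shifting property: if X(z) = Z{x[n]}, then Z{x[n-d]} = z^(-d) * X(z)
X(z) = z/(z - 7/9) for x[n] = (7/9)^n * u[n]
Z{x[n-3]} = z^(-3) * z/(z - 7/9) = z^(-2)/(z - 7/9)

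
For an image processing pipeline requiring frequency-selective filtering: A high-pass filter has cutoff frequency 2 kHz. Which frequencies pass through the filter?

A high-pass filter passes all frequencies above the cutoff frequency 2 kHz and attenuates lower frequencies.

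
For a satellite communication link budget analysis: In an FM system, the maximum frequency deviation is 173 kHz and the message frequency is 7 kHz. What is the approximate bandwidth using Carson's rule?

Carson's rule: BW = 2*(delta_f + f_m)
= 2*(173 + 7) kHz = 360 kHz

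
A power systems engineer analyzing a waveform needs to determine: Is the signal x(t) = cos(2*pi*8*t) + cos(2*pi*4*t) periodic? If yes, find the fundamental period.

f1 = 8 Hz, f2 = 4 Hz
Period T1 = 1/8, T2 = 1/4
Ratio T1/T2 = 4/8, which is rational.
The signal is periodic with fundamental period T = 1/GCD(8,4) = 1/4 s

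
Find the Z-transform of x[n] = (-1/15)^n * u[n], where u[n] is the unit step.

The Z-transform of a^n * u[n] is z/(z-a) for |z| > |a|.
Here a = -1/15, so X(z) = z/(z - (-1/15)) = 15z/(15z + 1)
ROC: |z| > 1/15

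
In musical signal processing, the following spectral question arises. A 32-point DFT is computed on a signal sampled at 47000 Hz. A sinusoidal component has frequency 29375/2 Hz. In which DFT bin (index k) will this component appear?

DFT frequency resolution = f_s/N = 47000/32 = 5875/4 Hz
Bin index k = f_signal / resolution = 29375/2 / 5875/4 = 10
The signal frequency 29375/2 Hz falls in DFT bin k = 10.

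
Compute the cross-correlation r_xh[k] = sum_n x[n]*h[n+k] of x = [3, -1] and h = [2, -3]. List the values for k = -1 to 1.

Both sequences indexed from 0 and zero outside their support.
Lags with overlap: k = -1 to 1.
  r_xh[-1] = x[1]*h[0] = -2
  r_xh[0] = x[0]*h[0] + x[1]*h[1] = 9
  r_xh[1] = x[0]*h[1] = -9
r_xh = [-2, 9, -9] (for k = -1, ..., 1)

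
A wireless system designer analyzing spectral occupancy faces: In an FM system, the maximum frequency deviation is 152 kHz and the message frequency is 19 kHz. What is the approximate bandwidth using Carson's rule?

Carson's rule: BW = 2*(delta_f + f_m)
= 2*(152 + 19) kHz = 342 kHz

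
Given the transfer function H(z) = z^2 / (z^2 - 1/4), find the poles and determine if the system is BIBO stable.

Poles are roots of the denominator: z^2 - 1/4 = 0.
Quadratic formula: z = [-(0) +/- sqrt((0)^2 - 4*(-1/4))] / 2
Discriminant = 0 + 1 = 1; sqrt = 1.
z = (0 +/- 1) / 2 => z = 1/2 or z = -1/2.
|p1| = 1/2, |p2| = 1/2.
For BIBO stability, all poles must lie inside the unit circle (|p| < 1).
System is STABLE since both |p| < 1.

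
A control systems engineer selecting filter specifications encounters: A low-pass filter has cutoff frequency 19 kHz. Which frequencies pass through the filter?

A low-pass filter passes all frequencies below the cutoff frequency 19 kHz and attenuates higher frequencies.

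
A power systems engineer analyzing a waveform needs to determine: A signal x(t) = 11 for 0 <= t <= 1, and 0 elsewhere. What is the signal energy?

Energy = integral of |x(t)|^2 dt over the signal duration
= 11^2 * 1 = 121 * 1 = 121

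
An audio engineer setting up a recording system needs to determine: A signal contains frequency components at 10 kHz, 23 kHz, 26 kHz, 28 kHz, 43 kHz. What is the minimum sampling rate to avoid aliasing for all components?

The highest frequency component is f_max = 43 kHz.
Nyquist rate = 2 * f_max = 2 * 43 kHz = 86 kHz.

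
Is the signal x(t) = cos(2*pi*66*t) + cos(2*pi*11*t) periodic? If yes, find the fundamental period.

f1 = 66 Hz, f2 = 11 Hz
Period T1 = 1/66, T2 = 1/11
Ratio T1/T2 = 11/66, which is rational.
The signal is periodic with fundamental period T = 1/GCD(66,11) = 1/11 s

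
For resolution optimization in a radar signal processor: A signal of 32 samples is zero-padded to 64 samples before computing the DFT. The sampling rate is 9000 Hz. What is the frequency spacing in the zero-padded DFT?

Original DFT: N = 32, resolution = f_s/N = 9000/32 = 1125/4 Hz
Zero-padded DFT: N = 64, resolution = f_s/N = 9000/64 = 1125/8 Hz
Zero-padding interpolates the spectrum (finer frequency grid)
but does NOT improve the true spectral resolution (ability to resolve close frequencies).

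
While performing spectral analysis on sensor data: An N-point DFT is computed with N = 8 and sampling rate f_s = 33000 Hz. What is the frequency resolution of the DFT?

DFT frequency resolution = f_s / N
= 33000 / 8 = 4125 Hz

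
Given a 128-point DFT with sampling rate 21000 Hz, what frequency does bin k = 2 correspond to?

The frequency of DFT bin k is: f_k = k * f_s / N
f_2 = 2 * 21000 / 128 = 2625/8 Hz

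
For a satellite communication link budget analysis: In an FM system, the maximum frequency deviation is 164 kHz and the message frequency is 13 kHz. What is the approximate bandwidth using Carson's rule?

Carson's rule: BW = 2*(delta_f + f_m)
= 2*(164 + 13) kHz = 354 kHz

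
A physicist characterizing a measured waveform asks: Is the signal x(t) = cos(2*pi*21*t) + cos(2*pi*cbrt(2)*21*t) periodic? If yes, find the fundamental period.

f1 = 21 Hz, f2 = 21*cbrt(2) Hz
Ratio f2/f1 = cbrt(2), which is irrational.
Since the frequency ratio is irrational, no common period exists.
The signal is not periodic.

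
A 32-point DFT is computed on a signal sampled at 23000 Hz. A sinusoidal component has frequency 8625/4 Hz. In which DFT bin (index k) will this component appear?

DFT frequency resolution = f_s/N = 23000/32 = 2875/4 Hz
Bin index k = f_signal / resolution = 8625/4 / 2875/4 = 3
The signal frequency 8625/4 Hz falls in DFT bin k = 3.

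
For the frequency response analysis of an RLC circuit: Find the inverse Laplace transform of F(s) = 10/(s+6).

Standard pair: k/(s+a) <-> k*e^(-at)*u(t)
With k=10, a=6: f(t) = 10*e^(-6t)*u(t)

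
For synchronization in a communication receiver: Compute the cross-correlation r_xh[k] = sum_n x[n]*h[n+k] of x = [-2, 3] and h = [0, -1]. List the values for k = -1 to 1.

Both sequences indexed from 0 and zero outside their support.
Lags with overlap: k = -1 to 1.
  r_xh[-1] = x[1]*h[0] = 0
  r_xh[0] = x[0]*h[0] + x[1]*h[1] = -3
  r_xh[1] = x[0]*h[1] = 2
r_xh = [0, -3, 2] (for k = -1, ..., 1)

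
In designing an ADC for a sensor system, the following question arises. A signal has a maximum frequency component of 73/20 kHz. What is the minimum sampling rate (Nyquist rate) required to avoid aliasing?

By the Nyquist-Shannon sampling theorem,
the minimum sampling rate (Nyquist rate) must be at least 2 * f_max.
Nyquist rate = 2 * 73/20 kHz = 73/10 kHz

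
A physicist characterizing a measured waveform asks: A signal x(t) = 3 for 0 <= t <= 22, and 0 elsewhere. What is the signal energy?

Energy = integral of |x(t)|^2 dt over the signal duration
= 3^2 * 22 = 9 * 22 = 198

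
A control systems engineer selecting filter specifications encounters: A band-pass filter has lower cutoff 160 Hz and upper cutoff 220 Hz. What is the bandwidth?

Bandwidth = f_high - f_low
= 220 Hz - 160 Hz = 60 Hz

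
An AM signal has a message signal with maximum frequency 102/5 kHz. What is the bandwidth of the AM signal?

In AM (double-sideband), the bandwidth is twice the message frequency.
BW = 2 * f_m = 2 * 102/5 kHz = 204/5 kHz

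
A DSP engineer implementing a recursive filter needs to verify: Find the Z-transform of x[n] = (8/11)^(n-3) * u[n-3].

Time-shifting property: if X(z) = Z{x[n]}, then Z{x[n-d]} = z^(-d) * X(z)
X(z) = z/(z - 8/11) for x[n] = (8/11)^n * u[n]
Z{x[n-3]} = z^(-3) * z/(z - 8/11) = z^(-2)/(z - 8/11)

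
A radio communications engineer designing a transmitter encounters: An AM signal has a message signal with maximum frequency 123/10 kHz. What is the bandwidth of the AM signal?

In AM (double-sideband), the bandwidth is twice the message frequency.
BW = 2 * f_m = 2 * 123/10 kHz = 123/5 kHz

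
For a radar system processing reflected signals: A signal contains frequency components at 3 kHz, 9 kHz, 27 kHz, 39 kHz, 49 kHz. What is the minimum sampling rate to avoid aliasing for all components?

The highest frequency component is f_max = 49 kHz.
Nyquist rate = 2 * f_max = 2 * 49 kHz = 98 kHz.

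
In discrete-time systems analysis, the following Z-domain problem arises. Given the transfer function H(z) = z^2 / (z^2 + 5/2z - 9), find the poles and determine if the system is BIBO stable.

Poles are roots of the denominator: z^2 + 5/2z - 9 = 0.
Quadratic formula: z = [-(5/2) +/- sqrt((5/2)^2 - 4*(-9))] / 2
Discriminant = 25/4 + 36 = 169/4; sqrt = 13/2.
z = (-5/2 +/- 13/2) / 2 => z = 2 or z = -9/2.
|p1| = 9/2, |p2| = 2.
For BIBO stability, all poles must lie inside the unit circle (|p| < 1).
System is UNSTABLE since at least one |p| >= 1.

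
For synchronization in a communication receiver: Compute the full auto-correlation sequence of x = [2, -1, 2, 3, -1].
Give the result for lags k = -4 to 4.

r_xx[k] = sum_m x[m]*x[m+k], indexed from 0, for k = -4 to 4:
  r_xx[-4] = x[4]*x[0] = -2
  r_xx[-3] = x[3]*x[0] + x[4]*x[1] = 7
  r_xx[-2] = x[2]*x[0] + x[3]*x[1] + x[4]*x[2] = -1
  r_xx[-1] = x[1]*x[0] + x[2]*x[1] + x[3]*x[2] + x[4]*x[3] = -1
  r_xx[0] = x[0]*x[0] + x[1]*x[1] + x[2]*x[2] + x[3]*x[3] + x[4]*x[4] = 19
  r_xx[1] = x[0]*x[1] + x[1]*x[2] + x[2]*x[3] + x[3]*x[4] = -1
  r_xx[2] = x[0]*x[2] + x[1]*x[3] + x[2]*x[4] = -1
  r_xx[3] = x[0]*x[3] + x[1]*x[4] = 7
  r_xx[4] = x[0]*x[4] = -2
r_xx = [-2, 7, -1, -1, 19, -1, -1, 7, -2]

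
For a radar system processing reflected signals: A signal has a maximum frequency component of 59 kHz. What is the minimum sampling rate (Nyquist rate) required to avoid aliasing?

By the Nyquist-Shannon sampling theorem,
the minimum sampling rate (Nyquist rate) must be at least 2 * f_max.
Nyquist rate = 2 * 59 kHz = 118 kHz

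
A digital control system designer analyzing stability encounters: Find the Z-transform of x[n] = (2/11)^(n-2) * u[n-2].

Time-shifting property: if X(z) = Z{x[n]}, then Z{x[n-d]} = z^(-d) * X(z)
X(z) = z/(z - 2/11) for x[n] = (2/11)^n * u[n]
Z{x[n-2]} = z^(-2) * z/(z - 2/11) = z^(-1)/(z - 2/11)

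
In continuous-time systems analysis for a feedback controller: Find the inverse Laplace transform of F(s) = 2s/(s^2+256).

Standard pair: s/(s^2+w^2) <-> cos(wt)*u(t)
With k=2, w=16: f(t) = 2*cos(16t)*u(t)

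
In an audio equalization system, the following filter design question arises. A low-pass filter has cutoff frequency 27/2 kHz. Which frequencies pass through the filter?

A low-pass filter passes all frequencies below the cutoff frequency 27/2 kHz and attenuates higher frequencies.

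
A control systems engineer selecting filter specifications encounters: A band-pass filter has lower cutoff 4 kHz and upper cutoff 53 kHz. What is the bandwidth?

Bandwidth = f_high - f_low
= 53 kHz - 4 kHz = 49 kHz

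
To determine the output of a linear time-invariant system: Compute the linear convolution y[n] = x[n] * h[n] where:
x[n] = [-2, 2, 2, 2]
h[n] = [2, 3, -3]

y[n] = sum_k x[k]*h[n-k]. Output length = len(x) + len(h) - 1 = 4 + 3 - 1 = 6.
y[0] = -2*2 = -4
y[1] = 2*2 + -2*3 = -2
y[2] = 2*2 + 2*3 + -2*-3 = 16
y[3] = 2*2 + 2*3 + 2*-3 = 4
y[4] = 2*3 + 2*-3 = 0
y[5] = 2*-3 = -6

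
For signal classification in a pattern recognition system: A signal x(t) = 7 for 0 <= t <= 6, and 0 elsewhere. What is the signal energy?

Energy = integral of |x(t)|^2 dt over the signal duration
= 7^2 * 6 = 49 * 6 = 294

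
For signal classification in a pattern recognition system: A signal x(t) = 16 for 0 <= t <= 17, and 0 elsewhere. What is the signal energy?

Energy = integral of |x(t)|^2 dt over the signal duration
= 16^2 * 17 = 256 * 17 = 4352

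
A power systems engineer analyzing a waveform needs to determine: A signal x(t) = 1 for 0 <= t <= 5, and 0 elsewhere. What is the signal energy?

Energy = integral of |x(t)|^2 dt over the signal duration
= 1^2 * 5 = 1 * 5 = 5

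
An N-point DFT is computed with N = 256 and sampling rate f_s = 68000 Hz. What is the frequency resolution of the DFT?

DFT frequency resolution = f_s / N
= 68000 / 256 = 2125/8 Hz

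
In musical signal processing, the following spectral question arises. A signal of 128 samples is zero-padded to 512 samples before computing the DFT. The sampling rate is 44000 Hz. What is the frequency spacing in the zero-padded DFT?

Original DFT: N = 128, resolution = f_s/N = 44000/128 = 1375/4 Hz
Zero-padded DFT: N = 512, resolution = f_s/N = 44000/512 = 1375/16 Hz
Zero-padding interpolates the spectrum (finer frequency grid)
but does NOT improve the true spectral resolution (ability to resolve close frequencies).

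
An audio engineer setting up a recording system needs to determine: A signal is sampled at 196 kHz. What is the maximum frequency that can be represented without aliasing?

The maximum frequency that can be represented without aliasing
is the Nyquist frequency: f_max = f_s / 2 = 196 kHz / 2 = 98 kHz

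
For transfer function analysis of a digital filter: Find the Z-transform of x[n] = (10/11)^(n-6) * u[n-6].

Time-shifting property: if X(z) = Z{x[n]}, then Z{x[n-d]} = z^(-d) * X(z)
X(z) = z/(z - 10/11) for x[n] = (10/11)^n * u[n]
Z{x[n-6]} = z^(-6) * z/(z - 10/11) = z^(-5)/(z - 10/11)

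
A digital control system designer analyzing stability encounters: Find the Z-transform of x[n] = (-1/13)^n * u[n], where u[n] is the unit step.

The Z-transform of a^n * u[n] is z/(z-a) for |z| > |a|.
Here a = -1/13, so X(z) = z/(z - (-1/13)) = 13z/(13z + 1)
ROC: |z| > 1/13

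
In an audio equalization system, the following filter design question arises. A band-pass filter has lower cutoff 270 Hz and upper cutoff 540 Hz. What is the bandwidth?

Bandwidth = f_high - f_low
= 540 Hz - 270 Hz = 270 Hz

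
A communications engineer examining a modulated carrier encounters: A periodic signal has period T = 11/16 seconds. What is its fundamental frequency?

The fundamental frequency is the reciprocal of the period.
f = 1/T = 1/(11/16) = 16/11 Hz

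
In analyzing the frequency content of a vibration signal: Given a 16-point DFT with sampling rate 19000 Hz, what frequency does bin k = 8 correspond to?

The frequency of DFT bin k is: f_k = k * f_s / N
f_8 = 8 * 19000 / 16 = 9500 Hz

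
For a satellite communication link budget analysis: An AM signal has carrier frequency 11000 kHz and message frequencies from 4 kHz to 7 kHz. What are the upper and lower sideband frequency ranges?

Upper sideband (USB) = fc + [fm_low, fm_high] = 11000 + [4, 7] = [11004, 11007] kHz
Lower sideband (LSB) = fc - [fm_high, fm_low] = 11000 - [7, 4] = [10993, 10996] kHz
Total occupied spectrum: 10993 kHz to 11007 kHz (plus carrier at 11000 kHz)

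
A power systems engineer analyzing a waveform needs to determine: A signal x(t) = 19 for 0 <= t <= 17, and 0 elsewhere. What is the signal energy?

Energy = integral of |x(t)|^2 dt over the signal duration
= 19^2 * 17 = 361 * 17 = 6137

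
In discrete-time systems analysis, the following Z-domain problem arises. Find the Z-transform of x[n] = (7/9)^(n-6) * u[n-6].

Time-shifting property: if X(z) = Z{x[n]}, then Z{x[n-d]} = z^(-d) * X(z)
X(z) = z/(z - 7/9) for x[n] = (7/9)^n * u[n]
Z{x[n-6]} = z^(-6) * z/(z - 7/9) = z^(-5)/(z - 7/9)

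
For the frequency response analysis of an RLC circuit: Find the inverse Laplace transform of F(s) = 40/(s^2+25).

Standard pair: w/(s^2+w^2) <-> sin(wt)*u(t)
Recognize w^2 = 25, so w = 5; numerator 40 = 8*5.
f(t) = 8*sin(5t)*u(t)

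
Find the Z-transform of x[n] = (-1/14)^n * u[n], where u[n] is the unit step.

The Z-transform of a^n * u[n] is z/(z-a) for |z| > |a|.
Here a = -1/14, so X(z) = z/(z - (-1/14)) = 14z/(14z + 1)
ROC: |z| > 1/14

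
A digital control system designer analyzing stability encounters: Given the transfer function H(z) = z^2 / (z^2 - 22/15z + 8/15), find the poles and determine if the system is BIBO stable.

Poles are roots of the denominator: z^2 - 22/15z + 8/15 = 0.
Quadratic formula: z = [-(-22/15) +/- sqrt((-22/15)^2 - 4*(8/15))] / 2
Discriminant = 484/225 - 32/15 = 4/225; sqrt = 2/15.
z = (22/15 +/- 2/15) / 2 => z = 4/5 or z = 2/3.
|p1| = 4/5, |p2| = 2/3.
For BIBO stability, all poles must lie inside the unit circle (|p| < 1).
System is STABLE since both |p| < 1.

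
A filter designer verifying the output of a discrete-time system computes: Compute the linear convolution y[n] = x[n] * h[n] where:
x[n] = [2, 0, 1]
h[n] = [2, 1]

y[n] = sum_k x[k]*h[n-k]. Output length = len(x) + len(h) - 1 = 3 + 2 - 1 = 4.
y[0] = 2*2 = 4
y[1] = 0*2 + 2*1 = 2
y[2] = 1*2 + 0*1 = 2
y[3] = 1*1 = 1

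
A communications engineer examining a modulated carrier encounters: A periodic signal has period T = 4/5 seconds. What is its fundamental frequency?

The fundamental frequency is the reciprocal of the period.
f = 1/T = 1/(4/5) = 5/4 Hz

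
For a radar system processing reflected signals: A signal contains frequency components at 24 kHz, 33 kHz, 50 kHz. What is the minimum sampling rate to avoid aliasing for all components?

The highest frequency component is f_max = 50 kHz.
Nyquist rate = 2 * f_max = 2 * 50 kHz = 100 kHz.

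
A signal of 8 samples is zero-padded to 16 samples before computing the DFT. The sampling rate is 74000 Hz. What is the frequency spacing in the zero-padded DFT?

Original DFT: N = 8, resolution = f_s/N = 74000/8 = 9250 Hz
Zero-padded DFT: N = 16, resolution = f_s/N = 74000/16 = 4625 Hz
Zero-padding interpolates the spectrum (finer frequency grid)
but does NOT improve the true spectral resolution (ability to resolve close frequencies).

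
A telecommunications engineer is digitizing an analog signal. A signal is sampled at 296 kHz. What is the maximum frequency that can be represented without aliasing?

The maximum frequency that can be represented without aliasing
is the Nyquist frequency: f_max = f_s / 2 = 296 kHz / 2 = 148 kHz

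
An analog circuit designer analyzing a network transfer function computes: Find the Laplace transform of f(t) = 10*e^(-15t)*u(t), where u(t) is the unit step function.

Standard Laplace transform pair:
e^(-at)*u(t) <-> 1/(s+a)
With a = 15: L{10*e^(-15t)*u(t)} = 10/(s+15), ROC: Re(s) > -15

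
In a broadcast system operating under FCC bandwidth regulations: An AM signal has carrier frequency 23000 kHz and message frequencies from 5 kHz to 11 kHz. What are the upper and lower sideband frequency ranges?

Upper sideband (USB) = fc + [fm_low, fm_high] = 23000 + [5, 11] = [23005, 23011] kHz
Lower sideband (LSB) = fc - [fm_high, fm_low] = 23000 - [11, 5] = [22989, 22995] kHz
Total occupied spectrum: 22989 kHz to 23011 kHz (plus carrier at 23000 kHz)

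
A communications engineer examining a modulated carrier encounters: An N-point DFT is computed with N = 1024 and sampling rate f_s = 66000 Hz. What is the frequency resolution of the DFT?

DFT frequency resolution = f_s / N
= 66000 / 1024 = 4125/64 Hz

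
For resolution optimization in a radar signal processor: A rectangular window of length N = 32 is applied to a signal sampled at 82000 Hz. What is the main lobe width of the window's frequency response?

For a rectangular window of length N,
the main lobe width in frequency is 2*f_s/N.
= 2*82000/32 = 5125 Hz
This determines the minimum frequency separation for resolving two sinusoids.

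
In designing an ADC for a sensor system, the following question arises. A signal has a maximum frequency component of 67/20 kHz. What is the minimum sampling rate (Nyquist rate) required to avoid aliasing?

By the Nyquist-Shannon sampling theorem,
the minimum sampling rate (Nyquist rate) must be at least 2 * f_max.
Nyquist rate = 2 * 67/20 kHz = 67/10 kHz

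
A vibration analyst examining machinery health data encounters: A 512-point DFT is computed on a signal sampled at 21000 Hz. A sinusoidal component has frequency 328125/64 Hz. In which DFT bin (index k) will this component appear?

DFT frequency resolution = f_s/N = 21000/512 = 2625/64 Hz
Bin index k = f_signal / resolution = 328125/64 / 2625/64 = 125
The signal frequency 328125/64 Hz falls in DFT bin k = 125.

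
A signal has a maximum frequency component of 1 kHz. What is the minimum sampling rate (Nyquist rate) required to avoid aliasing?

By the Nyquist-Shannon sampling theorem,
the minimum sampling rate (Nyquist rate) must be at least 2 * f_max.
Nyquist rate = 2 * 1 kHz = 2 kHz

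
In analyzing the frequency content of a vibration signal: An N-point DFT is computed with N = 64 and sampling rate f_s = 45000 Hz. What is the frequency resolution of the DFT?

DFT frequency resolution = f_s / N
= 45000 / 64 = 5625/8 Hz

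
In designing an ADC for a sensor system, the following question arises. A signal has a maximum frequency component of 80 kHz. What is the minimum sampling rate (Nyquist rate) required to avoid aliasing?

By the Nyquist-Shannon sampling theorem,
the minimum sampling rate (Nyquist rate) must be at least 2 * f_max.
Nyquist rate = 2 * 80 kHz = 160 kHz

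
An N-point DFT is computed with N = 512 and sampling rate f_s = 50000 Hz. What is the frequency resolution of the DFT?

DFT frequency resolution = f_s / N
= 50000 / 512 = 3125/32 Hz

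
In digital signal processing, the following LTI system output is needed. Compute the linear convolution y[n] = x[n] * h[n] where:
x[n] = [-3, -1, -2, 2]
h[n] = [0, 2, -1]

y[n] = sum_k x[k]*h[n-k]. Output length = len(x) + len(h) - 1 = 4 + 3 - 1 = 6.
y[0] = -3*0 = 0
y[1] = -1*0 + -3*2 = -6
y[2] = -2*0 + -1*2 + -3*-1 = 1
y[3] = 2*0 + -2*2 + -1*-1 = -3
y[4] = 2*2 + -2*-1 = 6
y[5] = 2*-1 = -2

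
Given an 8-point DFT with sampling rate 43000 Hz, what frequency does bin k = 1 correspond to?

The frequency of DFT bin k is: f_k = k * f_s / N
f_1 = 1 * 43000 / 8 = 5375 Hz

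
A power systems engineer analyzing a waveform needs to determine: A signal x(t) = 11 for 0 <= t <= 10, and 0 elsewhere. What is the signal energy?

Energy = integral of |x(t)|^2 dt over the signal duration
= 11^2 * 10 = 121 * 10 = 1210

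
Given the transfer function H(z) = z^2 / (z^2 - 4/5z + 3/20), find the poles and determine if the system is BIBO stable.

Poles are roots of the denominator: z^2 - 4/5z + 3/20 = 0.
Quadratic formula: z = [-(-4/5) +/- sqrt((-4/5)^2 - 4*(3/20))] / 2
Discriminant = 16/25 - 3/5 = 1/25; sqrt = 1/5.
z = (4/5 +/- 1/5) / 2 => z = 1/2 or z = 3/10.
|p1| = 1/2, |p2| = 3/10.
For BIBO stability, all poles must lie inside the unit circle (|p| < 1).
System is STABLE since both |p| < 1.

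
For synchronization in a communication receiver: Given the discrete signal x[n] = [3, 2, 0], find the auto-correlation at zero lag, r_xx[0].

The auto-correlation at zero lag r_xx[0] equals the signal energy.
r_xx[0] = sum of x[n]^2 = 3^2 + 2^2 + 0^2
= 9 + 4 + 0 = 13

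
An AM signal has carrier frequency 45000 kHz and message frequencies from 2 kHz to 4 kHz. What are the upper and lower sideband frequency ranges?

Upper sideband (USB) = fc + [fm_low, fm_high] = 45000 + [2, 4] = [45002, 45004] kHz
Lower sideband (LSB) = fc - [fm_high, fm_low] = 45000 - [4, 2] = [44996, 44998] kHz
Total occupied spectrum: 44996 kHz to 45004 kHz (plus carrier at 45000 kHz)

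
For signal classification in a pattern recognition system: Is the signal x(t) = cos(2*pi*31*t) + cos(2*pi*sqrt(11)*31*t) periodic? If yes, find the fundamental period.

f1 = 31 Hz, f2 = 31*sqrt(11) Hz
Ratio f2/f1 = sqrt(11), which is irrational.
Since the frequency ratio is irrational, no common period exists.
The signal is not periodic.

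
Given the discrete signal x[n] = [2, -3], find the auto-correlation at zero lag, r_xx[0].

The auto-correlation at zero lag r_xx[0] equals the signal energy.
r_xx[0] = sum of x[n]^2 = 2^2 + (-3)^2
= 4 + 9 = 13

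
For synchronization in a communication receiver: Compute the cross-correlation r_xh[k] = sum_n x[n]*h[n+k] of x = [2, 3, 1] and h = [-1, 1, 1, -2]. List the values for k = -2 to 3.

Both sequences indexed from 0 and zero outside their support.
Lags with overlap: k = -2 to 3.
  r_xh[-2] = x[2]*h[0] = -1
  r_xh[-1] = x[1]*h[0] + x[2]*h[1] = -2
  r_xh[0] = x[0]*h[0] + x[1]*h[1] + x[2]*h[2] = 2
  r_xh[1] = x[0]*h[1] + x[1]*h[2] + x[2]*h[3] = 3
  r_xh[2] = x[0]*h[2] + x[1]*h[3] = -4
  r_xh[3] = x[0]*h[3] = -4
r_xh = [-1, -2, 2, 3, -4, -4] (for k = -2, ..., 3)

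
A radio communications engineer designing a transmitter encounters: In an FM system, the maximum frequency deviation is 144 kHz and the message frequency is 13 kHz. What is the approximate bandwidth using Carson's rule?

Carson's rule: BW = 2*(delta_f + f_m)
= 2*(144 + 13) kHz = 314 kHz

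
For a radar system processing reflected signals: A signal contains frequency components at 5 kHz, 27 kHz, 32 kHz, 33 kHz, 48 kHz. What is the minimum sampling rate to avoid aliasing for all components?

The highest frequency component is f_max = 48 kHz.
Nyquist rate = 2 * f_max = 2 * 48 kHz = 96 kHz.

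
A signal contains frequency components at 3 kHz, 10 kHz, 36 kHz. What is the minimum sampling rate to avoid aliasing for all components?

The highest frequency component is f_max = 36 kHz.
Nyquist rate = 2 * f_max = 2 * 36 kHz = 72 kHz.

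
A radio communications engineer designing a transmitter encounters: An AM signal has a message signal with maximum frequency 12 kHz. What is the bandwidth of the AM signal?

In AM (double-sideband), the bandwidth is twice the message frequency.
BW = 2 * f_m = 2 * 12 kHz = 24 kHz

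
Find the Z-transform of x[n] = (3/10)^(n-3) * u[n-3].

Time-shifting property: if X(z) = Z{x[n]}, then Z{x[n-d]} = z^(-d) * X(z)
X(z) = z/(z - 3/10) for x[n] = (3/10)^n * u[n]
Z{x[n-3]} = z^(-3) * z/(z - 3/10) = z^(-2)/(z - 3/10)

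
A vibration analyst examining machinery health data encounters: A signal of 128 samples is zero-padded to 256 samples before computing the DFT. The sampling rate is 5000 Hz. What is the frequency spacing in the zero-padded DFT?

Original DFT: N = 128, resolution = f_s/N = 5000/128 = 625/16 Hz
Zero-padded DFT: N = 256, resolution = f_s/N = 5000/256 = 625/32 Hz
Zero-padding interpolates the spectrum (finer frequency grid)
but does NOT improve the true spectral resolution (ability to resolve close frequencies).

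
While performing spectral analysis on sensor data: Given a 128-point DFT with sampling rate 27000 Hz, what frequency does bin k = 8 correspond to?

The frequency of DFT bin k is: f_k = k * f_s / N
f_8 = 8 * 27000 / 128 = 3375/2 Hz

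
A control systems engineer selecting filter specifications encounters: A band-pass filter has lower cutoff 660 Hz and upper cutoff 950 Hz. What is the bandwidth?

Bandwidth = f_high - f_low
= 950 Hz - 660 Hz = 290 Hz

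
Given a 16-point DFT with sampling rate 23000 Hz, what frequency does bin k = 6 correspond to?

The frequency of DFT bin k is: f_k = k * f_s / N
f_6 = 6 * 23000 / 16 = 8625 Hz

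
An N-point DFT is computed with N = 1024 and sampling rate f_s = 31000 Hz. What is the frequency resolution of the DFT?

DFT frequency resolution = f_s / N
= 31000 / 1024 = 3875/128 Hz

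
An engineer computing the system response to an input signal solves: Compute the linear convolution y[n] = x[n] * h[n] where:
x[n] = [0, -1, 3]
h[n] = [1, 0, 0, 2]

y[n] = sum_k x[k]*h[n-k]. Output length = len(x) + len(h) - 1 = 3 + 4 - 1 = 6.
y[0] = 0*1 = 0
y[1] = -1*1 + 0*0 = -1
y[2] = 3*1 + -1*0 + 0*0 = 3
y[3] = 3*0 + -1*0 + 0*2 = 0
y[4] = 3*0 + -1*2 = -2
y[5] = 3*2 = 6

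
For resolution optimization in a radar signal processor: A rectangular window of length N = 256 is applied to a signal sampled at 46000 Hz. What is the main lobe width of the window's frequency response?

For a rectangular window of length N,
the main lobe width in frequency is 2*f_s/N.
= 2*46000/256 = 2875/8 Hz
This determines the minimum frequency separation for resolving two sinusoids.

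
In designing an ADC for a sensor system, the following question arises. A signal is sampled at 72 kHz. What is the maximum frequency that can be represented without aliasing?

The maximum frequency that can be represented without aliasing
is the Nyquist frequency: f_max = f_s / 2 = 72 kHz / 2 = 36 kHz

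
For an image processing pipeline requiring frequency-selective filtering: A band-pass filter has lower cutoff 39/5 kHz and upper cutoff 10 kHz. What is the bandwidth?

Bandwidth = f_high - f_low
= 10 kHz - 39/5 kHz = 11/5 kHz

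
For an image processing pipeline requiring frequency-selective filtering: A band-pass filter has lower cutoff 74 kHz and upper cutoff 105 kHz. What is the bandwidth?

Bandwidth = f_high - f_low
= 105 kHz - 74 kHz = 31 kHz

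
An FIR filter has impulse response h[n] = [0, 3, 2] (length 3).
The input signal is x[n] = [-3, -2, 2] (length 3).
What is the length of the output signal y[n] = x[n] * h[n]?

For linear convolution, the output length is:
len(y) = len(x) + len(h) - 1 = 3 + 3 - 1 = 5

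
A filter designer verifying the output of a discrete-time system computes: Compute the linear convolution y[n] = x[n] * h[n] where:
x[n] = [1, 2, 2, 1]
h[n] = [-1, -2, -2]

y[n] = sum_k x[k]*h[n-k]. Output length = len(x) + len(h) - 1 = 4 + 3 - 1 = 6.
y[0] = 1*-1 = -1
y[1] = 2*-1 + 1*-2 = -4
y[2] = 2*-1 + 2*-2 + 1*-2 = -8
y[3] = 1*-1 + 2*-2 + 2*-2 = -9
y[4] = 1*-2 + 2*-2 = -6
y[5] = 1*-2 = -2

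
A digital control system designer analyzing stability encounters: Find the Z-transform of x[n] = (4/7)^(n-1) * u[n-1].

Time-shifting property: if X(z) = Z{x[n]}, then Z{x[n-d]} = z^(-d) * X(z)
X(z) = z/(z - 4/7) for x[n] = (4/7)^n * u[n]
Z{x[n-1]} = z^(-1) * z/(z - 4/7) = 1/(z - 4/7)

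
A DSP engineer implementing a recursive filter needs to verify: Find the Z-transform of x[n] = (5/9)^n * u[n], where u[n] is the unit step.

The Z-transform of a^n * u[n] is z/(z-a) for |z| > |a|.
Here a = 5/9, so X(z) = z/(z - (5/9)) = 9z/(9z - 5)
ROC: |z| > 5/9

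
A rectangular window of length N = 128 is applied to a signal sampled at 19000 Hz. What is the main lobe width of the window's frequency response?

For a rectangular window of length N,
the main lobe width in frequency is 2*f_s/N.
= 2*19000/128 = 2375/8 Hz
This determines the minimum frequency separation for resolving two sinusoids.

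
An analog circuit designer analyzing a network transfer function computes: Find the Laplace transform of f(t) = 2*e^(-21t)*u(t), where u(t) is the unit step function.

Standard Laplace transform pair:
e^(-at)*u(t) <-> 1/(s+a)
With a = 21: L{2*e^(-21t)*u(t)} = 2/(s+21), ROC: Re(s) > -21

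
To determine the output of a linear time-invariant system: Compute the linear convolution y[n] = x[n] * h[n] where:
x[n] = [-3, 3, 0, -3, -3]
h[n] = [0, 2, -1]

y[n] = sum_k x[k]*h[n-k]. Output length = len(x) + len(h) - 1 = 5 + 3 - 1 = 7.
y[0] = -3*0 = 0
y[1] = 3*0 + -3*2 = -6
y[2] = 0*0 + 3*2 + -3*-1 = 9
y[3] = -3*0 + 0*2 + 3*-1 = -3
y[4] = -3*0 + -3*2 + 0*-1 = -6
y[5] = -3*2 + -3*-1 = -3
y[6] = -3*-1 = 3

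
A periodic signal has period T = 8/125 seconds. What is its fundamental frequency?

The fundamental frequency is the reciprocal of the period.
f = 1/T = 1/(8/125) = 125/8 Hz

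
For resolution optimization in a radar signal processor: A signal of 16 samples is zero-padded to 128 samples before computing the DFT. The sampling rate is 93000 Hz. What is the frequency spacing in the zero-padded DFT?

Original DFT: N = 16, resolution = f_s/N = 93000/16 = 11625/2 Hz
Zero-padded DFT: N = 128, resolution = f_s/N = 93000/128 = 11625/16 Hz
Zero-padding interpolates the spectrum (finer frequency grid)
but does NOT improve the true spectral resolution (ability to resolve close frequencies).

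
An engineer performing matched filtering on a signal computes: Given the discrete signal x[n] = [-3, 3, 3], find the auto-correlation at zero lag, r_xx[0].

The auto-correlation at zero lag r_xx[0] equals the signal energy.
r_xx[0] = sum of x[n]^2 = (-3)^2 + 3^2 + 3^2
= 9 + 9 + 9 = 27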